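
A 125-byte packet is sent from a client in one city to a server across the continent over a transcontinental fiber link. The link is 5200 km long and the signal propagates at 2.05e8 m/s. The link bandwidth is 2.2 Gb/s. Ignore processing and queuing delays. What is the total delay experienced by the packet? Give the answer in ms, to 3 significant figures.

25.4 ms

L = 125 × 8 = 1000 bits.
Transmission delay = L/R = 1000 / 2200000000 = 0.000454545 ms.
Propagation delay = d/s = 5200000 m / 2.05e+08 m/s = 25.3659 ms.
Total = 25.4 ms.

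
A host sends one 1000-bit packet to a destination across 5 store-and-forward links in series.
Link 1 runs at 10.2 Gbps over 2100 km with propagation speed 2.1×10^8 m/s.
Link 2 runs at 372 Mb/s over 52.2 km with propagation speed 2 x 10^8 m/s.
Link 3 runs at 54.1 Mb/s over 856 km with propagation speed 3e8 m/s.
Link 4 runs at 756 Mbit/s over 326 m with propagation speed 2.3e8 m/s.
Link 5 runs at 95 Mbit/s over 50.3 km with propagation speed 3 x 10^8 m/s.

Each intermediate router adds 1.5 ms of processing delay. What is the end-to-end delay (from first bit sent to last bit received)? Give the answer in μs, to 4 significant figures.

Transmission delays (L/R per hop): 0.0980392, 2.68817, 18.4843, 1.32275, 10.5263 μs; sum = 33.1196 μs.
Propagation delays (d/s per hop): 10000, 261, 2853.33, 1.41739, 167.667 μs; sum = 13283.4 μs.
Processing at 4 router(s): 4 × 1.5 ms = 6000 μs.
End-to-end = 19320 μs.

19320 μs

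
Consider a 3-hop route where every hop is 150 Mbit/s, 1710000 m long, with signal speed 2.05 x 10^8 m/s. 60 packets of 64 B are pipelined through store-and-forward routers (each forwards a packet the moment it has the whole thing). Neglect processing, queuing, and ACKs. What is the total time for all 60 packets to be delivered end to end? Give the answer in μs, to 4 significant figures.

25240 μs

Per-hop transmission t_tx = L/R = 512/150000000 = 3.41333 μs.
Per-hop propagation t_prop = 1710000/2.05e+08 = 8341.46 μs.
Pipeline fill: first packet needs 3·t_tx to clear all hops; remaining 59 packets each add one t_tx.
Total = (3+60-1)·t_tx + 3·t_prop = 62·3.41333 + 3·8341.46 = 25240 μs.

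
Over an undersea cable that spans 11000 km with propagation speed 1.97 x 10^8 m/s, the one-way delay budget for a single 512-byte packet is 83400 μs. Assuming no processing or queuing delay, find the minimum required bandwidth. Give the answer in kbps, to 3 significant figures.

L = 4096 bits.
Propagation delay = 11000000 / 197000000 = 55837.6 μs.
Transmission budget = 83400 − 55837.6 = 27562.4 μs.
R ≥ L / t_tx = 4096 bits / 0.0275624 s = 149 kbps.

149 kbps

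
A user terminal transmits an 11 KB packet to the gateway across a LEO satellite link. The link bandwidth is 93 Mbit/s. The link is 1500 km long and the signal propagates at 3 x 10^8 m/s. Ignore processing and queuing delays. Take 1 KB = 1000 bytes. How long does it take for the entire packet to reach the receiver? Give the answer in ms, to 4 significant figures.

L = 88000 bits.
Transmission delay = L/R = 88000 / 93000000 = 0.946237 ms.
Propagation delay = d/s = 1500000 m / 300000000 m/s = 5 ms.
Total = 5.946 ms.

5.946 ms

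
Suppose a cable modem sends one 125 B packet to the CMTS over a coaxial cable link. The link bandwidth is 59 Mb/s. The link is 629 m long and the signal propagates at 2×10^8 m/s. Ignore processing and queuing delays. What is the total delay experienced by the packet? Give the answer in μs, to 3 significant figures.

L = 125 × 8 = 1000 bits.
Transmission delay = L/R = 1000 / 59000000 = 16.9492 μs.
Propagation delay = d/s = 629 m / 200000000 m/s = 3.145 μs.
Total = 20.1 μs.

20.1 μs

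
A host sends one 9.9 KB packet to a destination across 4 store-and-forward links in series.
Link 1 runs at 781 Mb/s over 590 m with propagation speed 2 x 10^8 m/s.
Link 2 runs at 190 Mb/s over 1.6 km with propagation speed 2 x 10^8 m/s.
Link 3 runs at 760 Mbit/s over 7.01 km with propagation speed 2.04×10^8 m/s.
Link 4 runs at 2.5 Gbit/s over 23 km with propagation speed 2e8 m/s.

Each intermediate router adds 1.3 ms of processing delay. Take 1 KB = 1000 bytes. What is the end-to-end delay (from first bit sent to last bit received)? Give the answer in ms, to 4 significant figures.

L = 79200 bits.
Transmission delays (L/R per hop): 0.101408, 0.416842, 0.104211, 0.03168 ms; sum = 0.654141 ms.
Propagation delays (d/s per hop): 0.00295, 0.008, 0.0343627, 0.115 ms; sum = 0.160313 ms.
Processing at 3 router(s): 3 × 1.3 ms = 3.9 ms.
End-to-end = 4.714 ms.

4.714 ms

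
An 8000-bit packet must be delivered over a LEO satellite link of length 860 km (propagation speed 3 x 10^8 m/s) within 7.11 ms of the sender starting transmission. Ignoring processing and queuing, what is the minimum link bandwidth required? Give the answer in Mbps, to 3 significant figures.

Propagation delay = 860000 / 300000000 = 2.86667 ms.
Transmission budget = 7.11 − 2.86667 = 4.24333 ms.
R ≥ L / t_tx = 8000 bits / 0.00424333 s = 1.89 Mbps.

1.89 Mbps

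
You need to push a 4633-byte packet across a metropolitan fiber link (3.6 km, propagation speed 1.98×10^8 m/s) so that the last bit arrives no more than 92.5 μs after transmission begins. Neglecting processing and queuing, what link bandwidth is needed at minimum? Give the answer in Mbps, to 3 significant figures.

499 Mbps

L = 37064 bits.
Propagation delay = 3600 / 198000000 = 18.1818 μs.
Transmission budget = 92.5 − 18.1818 = 74.3182 μs.
R ≥ L / t_tx = 37064 bits / 7.43182e-05 s = 499 Mbps.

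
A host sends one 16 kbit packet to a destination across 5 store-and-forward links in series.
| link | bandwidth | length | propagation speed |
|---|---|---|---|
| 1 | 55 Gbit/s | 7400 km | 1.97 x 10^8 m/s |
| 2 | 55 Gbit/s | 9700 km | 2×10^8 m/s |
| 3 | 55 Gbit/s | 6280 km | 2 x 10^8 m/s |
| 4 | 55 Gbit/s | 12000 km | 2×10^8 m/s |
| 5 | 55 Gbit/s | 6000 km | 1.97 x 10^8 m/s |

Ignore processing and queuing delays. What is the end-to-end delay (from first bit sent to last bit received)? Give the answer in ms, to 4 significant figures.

207.9 ms

L = 16000 bits.
Transmission delay per hop = L/R = 16000/55000000000 = 0.000290909 ms; 5 hops → 0.00145455 ms.
Propagation delays (d/s per hop): 37.5635, 48.5, 31.4, 60, 30.4569 ms; sum = 207.92 ms.
End-to-end = 207.9 ms.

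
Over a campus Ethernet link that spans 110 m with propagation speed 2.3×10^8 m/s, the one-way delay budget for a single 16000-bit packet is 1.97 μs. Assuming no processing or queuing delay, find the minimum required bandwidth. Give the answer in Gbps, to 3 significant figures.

10.7 Gbps

Propagation delay = 110 / 2.3e+08 = 0.478261 μs.
Transmission budget = 1.97 − 0.478261 = 1.49174 μs.
R ≥ L / t_tx = 16000 bits / 1.49174e-06 s = 10.7 Gbps.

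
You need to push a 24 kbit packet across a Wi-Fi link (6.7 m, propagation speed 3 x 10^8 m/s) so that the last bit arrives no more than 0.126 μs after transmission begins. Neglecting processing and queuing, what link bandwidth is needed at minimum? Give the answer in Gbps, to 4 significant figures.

Propagation delay = 6.7 / 300000000 = 0.0223333 μs.
Transmission budget = 0.126 − 0.0223333 = 0.103667 μs.
R ≥ L / t_tx = 24000 bits / 1.03667e-07 s = 231.5 Gbps.

231.5 Gbps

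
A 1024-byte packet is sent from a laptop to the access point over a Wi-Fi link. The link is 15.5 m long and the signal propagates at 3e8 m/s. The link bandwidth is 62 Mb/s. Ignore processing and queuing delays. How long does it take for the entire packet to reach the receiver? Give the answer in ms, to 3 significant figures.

L = 1024 × 8 = 8192 bits.
Transmission delay = L/R = 8192 / 62000000 = 0.132129 ms.
Propagation delay = d/s = 15.5 m / 300000000 m/s = 5.16667e-05 ms.
Total = 0.132 ms.

0.132 ms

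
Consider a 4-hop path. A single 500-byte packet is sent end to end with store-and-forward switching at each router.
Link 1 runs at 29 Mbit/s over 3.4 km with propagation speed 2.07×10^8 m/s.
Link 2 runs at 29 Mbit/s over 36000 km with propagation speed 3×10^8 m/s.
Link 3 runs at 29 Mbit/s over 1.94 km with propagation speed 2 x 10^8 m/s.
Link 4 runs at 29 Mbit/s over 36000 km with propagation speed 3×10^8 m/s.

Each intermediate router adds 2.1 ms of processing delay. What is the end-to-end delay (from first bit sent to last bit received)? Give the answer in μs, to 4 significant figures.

L = 500 × 8 = 4000 bits.
Transmission delay per hop = L/R = 4000/29000000 = 137.931 μs; 4 hops → 551.724 μs.
Propagation delays (d/s per hop): 16.4251, 120000, 9.7, 120000 μs; sum = 240026 μs.
Processing at 3 router(s): 3 × 2.1 ms = 6300 μs.
End-to-end = 246900 μs.

246900 μs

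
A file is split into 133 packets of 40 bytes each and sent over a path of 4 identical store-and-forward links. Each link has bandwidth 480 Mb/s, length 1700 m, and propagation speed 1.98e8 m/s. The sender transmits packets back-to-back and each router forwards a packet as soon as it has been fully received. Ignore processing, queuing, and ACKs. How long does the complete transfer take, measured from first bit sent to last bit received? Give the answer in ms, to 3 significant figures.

Per-hop transmission t_tx = L/R = 320/480000000 = 0.000666667 ms.
Per-hop propagation t_prop = 1700/198000000 = 0.00858586 ms.
Pipeline fill: first packet needs 4·t_tx to clear all hops; remaining 132 packets each add one t_tx.
Total = (4+133-1)·t_tx + 4·t_prop = 136·0.000666667 + 4·0.00858586 = 0.125 ms.

0.125 ms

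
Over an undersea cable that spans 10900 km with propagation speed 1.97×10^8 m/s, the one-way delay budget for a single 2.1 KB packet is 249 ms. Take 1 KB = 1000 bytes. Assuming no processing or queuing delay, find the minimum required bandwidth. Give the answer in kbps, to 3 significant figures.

L = 16800 bits.
Propagation delay = 10900000 / 197000000 = 55.3299 ms.
Transmission budget = 249 − 55.3299 = 193.67 ms.
R ≥ L / t_tx = 16800 bits / 0.19367 s = 86.7 kbps.

86.7 kbps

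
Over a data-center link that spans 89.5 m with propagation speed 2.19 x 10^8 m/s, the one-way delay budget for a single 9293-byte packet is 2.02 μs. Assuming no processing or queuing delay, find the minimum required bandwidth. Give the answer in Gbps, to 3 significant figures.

46.1 Gbps

L = 74344 bits.
Propagation delay = 89.5 / 219000000 = 0.408676 μs.
Transmission budget = 2.02 − 0.408676 = 1.61132 μs.
R ≥ L / t_tx = 74344 bits / 1.61132e-06 s = 46.1 Gbps.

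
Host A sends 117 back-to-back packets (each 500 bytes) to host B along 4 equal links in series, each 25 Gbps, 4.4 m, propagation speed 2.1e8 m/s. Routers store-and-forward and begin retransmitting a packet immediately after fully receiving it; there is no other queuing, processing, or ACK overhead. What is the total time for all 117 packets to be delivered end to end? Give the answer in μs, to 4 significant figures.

19.28 μs

Per-hop transmission t_tx = L/R = 4000/25000000000 = 0.16 μs.
Per-hop propagation t_prop = 4.4/210000000 = 0.0209524 μs.
Pipeline fill: first packet needs 4·t_tx to clear all hops; remaining 116 packets each add one t_tx.
Total = (4+117-1)·t_tx + 4·t_prop = 120·0.16 + 4·0.0209524 = 19.28 μs.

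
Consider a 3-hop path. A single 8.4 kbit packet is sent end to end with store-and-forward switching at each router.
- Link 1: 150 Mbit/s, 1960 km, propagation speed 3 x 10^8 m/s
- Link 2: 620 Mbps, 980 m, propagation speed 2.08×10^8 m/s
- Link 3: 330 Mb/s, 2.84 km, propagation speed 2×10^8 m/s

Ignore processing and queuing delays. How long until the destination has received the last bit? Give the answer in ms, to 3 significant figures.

6.65 ms

L = 8400 bits.
Transmission delays (L/R per hop): 0.056, 0.0135484, 0.0254545 ms; sum = 0.0950029 ms.
Propagation delays (d/s per hop): 6.53333, 0.00471154, 0.0142 ms; sum = 6.55224 ms.
End-to-end = 6.65 ms.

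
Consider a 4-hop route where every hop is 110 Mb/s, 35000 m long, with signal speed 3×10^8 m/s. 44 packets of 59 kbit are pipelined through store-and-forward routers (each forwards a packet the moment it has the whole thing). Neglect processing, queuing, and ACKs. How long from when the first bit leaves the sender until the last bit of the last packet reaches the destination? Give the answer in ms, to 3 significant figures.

Per-hop transmission t_tx = L/R = 59000/110000000 = 0.536364 ms.
Per-hop propagation t_prop = 35000/300000000 = 0.116667 ms.
Pipeline fill: first packet needs 4·t_tx to clear all hops; remaining 43 packets each add one t_tx.
Total = (4+44-1)·t_tx + 4·t_prop = 47·0.536364 + 4·0.116667 = 25.7 ms.

25.7 ms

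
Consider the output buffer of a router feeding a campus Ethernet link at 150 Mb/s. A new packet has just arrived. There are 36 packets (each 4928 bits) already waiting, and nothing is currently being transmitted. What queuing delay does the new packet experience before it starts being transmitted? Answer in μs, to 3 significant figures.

1180 μs

Each queued packet: L/R = 4928/150000000 = 32.8533 μs.
36 queued → 1182.72 μs.
Queuing delay = 1180 μs.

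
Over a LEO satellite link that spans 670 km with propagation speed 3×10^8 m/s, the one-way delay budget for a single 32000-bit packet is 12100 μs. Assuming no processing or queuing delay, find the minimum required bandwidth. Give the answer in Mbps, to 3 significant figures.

Propagation delay = 670000 / 300000000 = 2233.33 μs.
Transmission budget = 12100 − 2233.33 = 9866.67 μs.
R ≥ L / t_tx = 32000 bits / 0.00986667 s = 3.24 Mbps.

3.24 Mbps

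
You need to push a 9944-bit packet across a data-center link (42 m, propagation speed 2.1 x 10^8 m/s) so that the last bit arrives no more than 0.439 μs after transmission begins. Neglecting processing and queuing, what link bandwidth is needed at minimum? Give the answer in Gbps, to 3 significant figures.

41.6 Gbps

Propagation delay = 42 / 210000000 = 0.2 μs.
Transmission budget = 0.439 − 0.2 = 0.239 μs.
R ≥ L / t_tx = 9944 bits / 2.39e-07 s = 41.6 Gbps.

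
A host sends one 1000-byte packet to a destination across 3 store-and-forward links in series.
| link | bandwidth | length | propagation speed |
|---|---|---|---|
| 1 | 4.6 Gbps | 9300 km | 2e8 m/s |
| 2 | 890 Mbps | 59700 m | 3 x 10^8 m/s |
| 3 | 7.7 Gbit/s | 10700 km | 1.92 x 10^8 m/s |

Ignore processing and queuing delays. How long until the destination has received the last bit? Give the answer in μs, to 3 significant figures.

102000 μs

L = 1000 × 8 = 8000 bits.
Transmission delays (L/R per hop): 1.73913, 8.98876, 1.03896 μs; sum = 11.7669 μs.
Propagation delays (d/s per hop): 46500, 199, 55729.2 μs; sum = 102428 μs.
End-to-end = 102000 μs.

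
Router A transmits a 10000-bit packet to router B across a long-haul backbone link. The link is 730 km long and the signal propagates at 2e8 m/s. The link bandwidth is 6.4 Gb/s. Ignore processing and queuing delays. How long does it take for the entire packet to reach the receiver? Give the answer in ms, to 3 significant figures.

3.65 ms

Transmission delay = L/R = 10000 / 6400000000 = 0.0015625 ms.
Propagation delay = d/s = 730000 m / 200000000 m/s = 3.65 ms.
Total = 3.65 ms.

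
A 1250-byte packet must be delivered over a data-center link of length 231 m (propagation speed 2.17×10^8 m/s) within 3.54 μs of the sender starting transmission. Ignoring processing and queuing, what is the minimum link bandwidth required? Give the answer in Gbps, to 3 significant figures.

4.04 Gbps

L = 10000 bits.
Propagation delay = 231 / 217000000 = 1.06452 μs.
Transmission budget = 3.54 − 1.06452 = 2.47548 μs.
R ≥ L / t_tx = 10000 bits / 2.47548e-06 s = 4.04 Gbps.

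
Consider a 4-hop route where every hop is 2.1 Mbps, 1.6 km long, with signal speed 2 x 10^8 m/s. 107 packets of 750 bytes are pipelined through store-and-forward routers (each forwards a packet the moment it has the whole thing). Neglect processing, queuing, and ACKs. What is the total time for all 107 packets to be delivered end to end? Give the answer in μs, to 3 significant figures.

314000 μs

Per-hop transmission t_tx = L/R = 6000/2100000 = 2857.14 μs.
Per-hop propagation t_prop = 1600/200000000 = 8 μs.
Pipeline fill: first packet needs 4·t_tx to clear all hops; remaining 106 packets each add one t_tx.
Total = (4+107-1)·t_tx + 4·t_prop = 110·2857.14 + 4·8 = 314000 μs.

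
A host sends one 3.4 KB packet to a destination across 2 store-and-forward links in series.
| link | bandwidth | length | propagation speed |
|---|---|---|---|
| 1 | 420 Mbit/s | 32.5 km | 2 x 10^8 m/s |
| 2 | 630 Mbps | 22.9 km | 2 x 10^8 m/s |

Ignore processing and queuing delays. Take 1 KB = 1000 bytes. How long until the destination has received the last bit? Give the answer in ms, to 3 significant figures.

L = 27200 bits.
Transmission delays (L/R per hop): 0.0647619, 0.0431746 ms; sum = 0.107937 ms.
Propagation delays (d/s per hop): 0.1625, 0.1145 ms; sum = 0.277 ms.
End-to-end = 0.385 ms.

0.385 ms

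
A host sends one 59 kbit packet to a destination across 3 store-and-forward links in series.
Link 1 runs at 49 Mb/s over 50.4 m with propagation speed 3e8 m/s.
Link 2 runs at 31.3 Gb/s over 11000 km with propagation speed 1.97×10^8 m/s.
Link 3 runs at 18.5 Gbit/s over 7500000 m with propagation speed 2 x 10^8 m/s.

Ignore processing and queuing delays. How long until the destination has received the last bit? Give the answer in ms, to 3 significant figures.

94.5 ms

L = 59000 bits.
Transmission delays (L/R per hop): 1.20408, 0.00188498, 0.00318919 ms; sum = 1.20916 ms.
Propagation delays (d/s per hop): 0.000168, 55.8376, 37.5 ms; sum = 93.3377 ms.
End-to-end = 94.5 ms.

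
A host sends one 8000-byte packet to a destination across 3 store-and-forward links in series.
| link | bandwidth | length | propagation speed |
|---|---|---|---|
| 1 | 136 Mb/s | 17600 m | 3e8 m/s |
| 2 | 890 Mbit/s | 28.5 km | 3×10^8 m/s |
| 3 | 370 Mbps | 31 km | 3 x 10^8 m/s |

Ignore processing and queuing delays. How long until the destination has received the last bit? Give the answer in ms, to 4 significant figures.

L = 8000 × 8 = 64000 bits.
Transmission delays (L/R per hop): 0.470588, 0.0719101, 0.172973 ms; sum = 0.715471 ms.
Propagation delays (d/s per hop): 0.0586667, 0.095, 0.103333 ms; sum = 0.257 ms.
End-to-end = 0.9725 ms.

0.9725 ms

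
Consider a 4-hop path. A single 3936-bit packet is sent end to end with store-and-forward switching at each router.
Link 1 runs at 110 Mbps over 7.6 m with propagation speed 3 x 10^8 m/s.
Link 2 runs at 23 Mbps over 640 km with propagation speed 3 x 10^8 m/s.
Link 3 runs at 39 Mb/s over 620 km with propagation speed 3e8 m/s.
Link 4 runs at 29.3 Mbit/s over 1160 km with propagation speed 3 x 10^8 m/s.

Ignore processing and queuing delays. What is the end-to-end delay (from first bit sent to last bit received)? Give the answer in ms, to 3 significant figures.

8.51 ms

Transmission delays (L/R per hop): 0.0357818, 0.17113, 0.100923, 0.134334 ms; sum = 0.44217 ms.
Propagation delays (d/s per hop): 2.53333e-05, 2.13333, 2.06667, 3.86667 ms; sum = 8.06669 ms.
End-to-end = 8.51 ms.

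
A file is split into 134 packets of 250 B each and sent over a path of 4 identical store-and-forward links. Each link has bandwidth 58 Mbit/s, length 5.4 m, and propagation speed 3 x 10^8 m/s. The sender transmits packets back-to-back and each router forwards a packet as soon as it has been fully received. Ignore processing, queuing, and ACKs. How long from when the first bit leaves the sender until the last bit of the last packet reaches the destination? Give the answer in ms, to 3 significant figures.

4.72 ms

Per-hop transmission t_tx = L/R = 2000/58000000 = 0.0344828 ms.
Per-hop propagation t_prop = 5.4/300000000 = 1.8e-05 ms.
Pipeline fill: first packet needs 4·t_tx to clear all hops; remaining 133 packets each add one t_tx.
Total = (4+134-1)·t_tx + 4·t_prop = 137·0.0344828 + 4·1.8e-05 = 4.72 ms.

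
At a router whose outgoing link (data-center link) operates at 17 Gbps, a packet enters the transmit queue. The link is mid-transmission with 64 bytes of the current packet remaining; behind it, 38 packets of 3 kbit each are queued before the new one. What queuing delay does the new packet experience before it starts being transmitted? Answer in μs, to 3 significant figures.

Each queued packet: L/R = 3000/17000000000 = 0.176471 μs.
38 queued → 6.70588 μs.
Plus remaining 512 bits of current packet: 0.0301176 μs.
Queuing delay = 6.74 μs.

6.74 μs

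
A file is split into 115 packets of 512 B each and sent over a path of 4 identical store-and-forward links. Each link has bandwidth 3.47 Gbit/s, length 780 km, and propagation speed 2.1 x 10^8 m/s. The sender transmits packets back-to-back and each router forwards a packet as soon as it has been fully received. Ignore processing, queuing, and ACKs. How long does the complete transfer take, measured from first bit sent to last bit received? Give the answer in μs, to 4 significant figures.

15000 μs

Per-hop transmission t_tx = L/R = 4096/3470000000 = 1.1804 μs.
Per-hop propagation t_prop = 780000/210000000 = 3714.29 μs.
Pipeline fill: first packet needs 4·t_tx to clear all hops; remaining 114 packets each add one t_tx.
Total = (4+115-1)·t_tx + 4·t_prop = 118·1.1804 + 4·3714.29 = 15000 μs.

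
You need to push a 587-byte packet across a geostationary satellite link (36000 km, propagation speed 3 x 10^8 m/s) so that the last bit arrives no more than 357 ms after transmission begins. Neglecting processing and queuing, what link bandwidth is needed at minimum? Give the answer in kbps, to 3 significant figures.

19.8 kbps

L = 4696 bits.
Propagation delay = 36000000 / 300000000 = 120 ms.
Transmission budget = 357 − 120 = 237 ms.
R ≥ L / t_tx = 4696 bits / 0.237 s = 19.8 kbps.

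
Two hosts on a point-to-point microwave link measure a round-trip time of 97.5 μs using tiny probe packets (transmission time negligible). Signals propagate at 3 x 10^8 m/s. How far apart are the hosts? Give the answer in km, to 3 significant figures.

One-way propagation = RTT/2 = 48.75 μs.
d = s × t = 300000000 × 4.875e-05 = 14.6 km.

14.6 km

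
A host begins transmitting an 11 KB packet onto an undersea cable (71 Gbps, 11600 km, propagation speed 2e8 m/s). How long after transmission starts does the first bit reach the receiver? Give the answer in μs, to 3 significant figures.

58000 μs

First bit experiences only propagation delay: d/s = 11600000/200000000 = 58000 μs.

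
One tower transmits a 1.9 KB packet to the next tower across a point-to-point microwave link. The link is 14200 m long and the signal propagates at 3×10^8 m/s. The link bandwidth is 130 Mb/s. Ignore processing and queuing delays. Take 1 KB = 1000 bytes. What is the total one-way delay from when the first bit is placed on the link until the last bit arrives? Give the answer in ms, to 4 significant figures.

0.1643 ms

L = 15200 bits.
Transmission delay = L/R = 15200 / 130000000 = 0.116923 ms.
Propagation delay = d/s = 14200 m / 300000000 m/s = 0.0473333 ms.
Total = 0.1643 ms.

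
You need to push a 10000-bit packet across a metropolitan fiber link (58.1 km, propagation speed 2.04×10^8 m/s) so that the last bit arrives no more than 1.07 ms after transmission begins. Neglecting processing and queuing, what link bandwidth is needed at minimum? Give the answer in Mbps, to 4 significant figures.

Propagation delay = 58100 / 204000000 = 0.284804 ms.
Transmission budget = 1.07 − 0.284804 = 0.785196 ms.
R ≥ L / t_tx = 10000 bits / 0.000785196 s = 12.74 Mbps.

12.74 Mbps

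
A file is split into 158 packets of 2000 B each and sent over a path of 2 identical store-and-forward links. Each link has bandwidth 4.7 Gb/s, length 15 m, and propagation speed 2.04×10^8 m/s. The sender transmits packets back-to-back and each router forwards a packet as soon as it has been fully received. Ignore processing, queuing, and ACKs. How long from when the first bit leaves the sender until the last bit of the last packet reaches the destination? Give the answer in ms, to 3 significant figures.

0.541 ms

Per-hop transmission t_tx = L/R = 16000/4700000000 = 0.00340426 ms.
Per-hop propagation t_prop = 15/204000000 = 7.35294e-05 ms.
Pipeline fill: first packet needs 2·t_tx to clear all hops; remaining 157 packets each add one t_tx.
Total = (2+158-1)·t_tx + 2·t_prop = 159·0.00340426 + 2·7.35294e-05 = 0.541 ms.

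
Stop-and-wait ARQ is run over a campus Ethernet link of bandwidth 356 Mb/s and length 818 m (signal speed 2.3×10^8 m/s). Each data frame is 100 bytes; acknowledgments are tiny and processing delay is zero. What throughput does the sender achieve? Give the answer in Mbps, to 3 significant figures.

t_tx = L/R = 800/356000000 = 2.24719e-06 s.
t_prop = 818/2.3e+08 = 3.55652e-06 s; RTT = 7.11304e-06 s.
Cycle = t_tx + RTT = 9.36023e-06 s.
Throughput = L / cycle = 800 / 9.36023e-06 = 85.5 Mbps.

85.5 Mbps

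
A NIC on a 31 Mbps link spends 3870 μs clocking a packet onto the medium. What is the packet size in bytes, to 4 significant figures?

L = R × t_tx = 31000000 b/s × 0.00387 s = 119970 bits.
In bytes: 119970 / 8 = 15000 bytes.

15000 bytes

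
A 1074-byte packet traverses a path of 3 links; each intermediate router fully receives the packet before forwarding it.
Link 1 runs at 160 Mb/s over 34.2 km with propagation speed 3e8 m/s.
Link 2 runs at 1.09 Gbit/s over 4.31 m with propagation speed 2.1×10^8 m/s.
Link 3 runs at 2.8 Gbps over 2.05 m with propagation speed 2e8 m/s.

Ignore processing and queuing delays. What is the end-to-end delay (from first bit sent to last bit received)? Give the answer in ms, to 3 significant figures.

L = 1074 × 8 = 8592 bits.
Transmission delays (L/R per hop): 0.0537, 0.00788257, 0.00306857 ms; sum = 0.0646511 ms.
Propagation delays (d/s per hop): 0.114, 2.05238e-05, 1.025e-05 ms; sum = 0.114031 ms.
End-to-end = 0.179 ms.

0.179 ms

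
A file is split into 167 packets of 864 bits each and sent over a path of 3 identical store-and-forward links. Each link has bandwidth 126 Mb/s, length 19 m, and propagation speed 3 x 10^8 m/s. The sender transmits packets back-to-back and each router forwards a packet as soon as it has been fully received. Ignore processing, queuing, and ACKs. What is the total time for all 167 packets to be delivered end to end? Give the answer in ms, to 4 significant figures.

1.159 ms

Per-hop transmission t_tx = L/R = 864/126000000 = 0.00685714 ms.
Per-hop propagation t_prop = 19/300000000 = 6.33333e-05 ms.
Pipeline fill: first packet needs 3·t_tx to clear all hops; remaining 166 packets each add one t_tx.
Total = (3+167-1)·t_tx + 3·t_prop = 169·0.00685714 + 3·6.33333e-05 = 1.159 ms.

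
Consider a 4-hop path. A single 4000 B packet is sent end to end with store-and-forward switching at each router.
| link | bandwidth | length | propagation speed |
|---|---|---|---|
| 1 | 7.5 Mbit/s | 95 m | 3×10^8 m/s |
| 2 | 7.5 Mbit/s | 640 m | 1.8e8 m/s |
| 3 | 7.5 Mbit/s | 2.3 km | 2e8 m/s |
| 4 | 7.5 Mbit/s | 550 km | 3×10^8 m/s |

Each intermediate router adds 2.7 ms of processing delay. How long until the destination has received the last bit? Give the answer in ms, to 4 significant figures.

27.02 ms

L = 4000 × 8 = 32000 bits.
Transmission delay per hop = L/R = 32000/7500000 = 4.26667 ms; 4 hops → 17.0667 ms.
Propagation delays (d/s per hop): 0.000316667, 0.00355556, 0.0115, 1.83333 ms; sum = 1.84871 ms.
Processing at 3 router(s): 3 × 2.7 ms = 8.1 ms.
End-to-end = 27.02 ms.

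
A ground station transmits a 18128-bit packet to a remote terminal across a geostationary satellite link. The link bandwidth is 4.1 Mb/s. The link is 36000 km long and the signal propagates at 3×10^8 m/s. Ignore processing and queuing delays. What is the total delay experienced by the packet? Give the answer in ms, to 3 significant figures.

124 ms

Transmission delay = L/R = 18128 / 4.1e+06 = 4.42146 ms.
Propagation delay = d/s = 36000000 m / 300000000 m/s = 120 ms.
Total = 124 ms.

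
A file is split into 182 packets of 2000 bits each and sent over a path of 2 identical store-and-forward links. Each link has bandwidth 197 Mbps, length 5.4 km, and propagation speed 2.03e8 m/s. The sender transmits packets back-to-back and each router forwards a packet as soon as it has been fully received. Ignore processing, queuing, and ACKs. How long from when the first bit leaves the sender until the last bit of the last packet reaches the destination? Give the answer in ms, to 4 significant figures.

1.911 ms

Per-hop transmission t_tx = L/R = 2000/197000000 = 0.0101523 ms.
Per-hop propagation t_prop = 5400/2.03e+08 = 0.026601 ms.
Pipeline fill: first packet needs 2·t_tx to clear all hops; remaining 181 packets each add one t_tx.
Total = (2+182-1)·t_tx + 2·t_prop = 183·0.0101523 + 2·0.026601 = 1.911 ms.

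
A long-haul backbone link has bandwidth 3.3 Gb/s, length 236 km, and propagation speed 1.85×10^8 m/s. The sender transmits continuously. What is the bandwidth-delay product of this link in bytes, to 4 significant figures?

Propagation delay = 236000 / 185000000 = 0.00127568 s.
BDP = R × t_prop = 3300000000 × 0.00127568 = 4209730 bits.
In bytes: 4209730/8 = 526200 bytes.

526200 bytes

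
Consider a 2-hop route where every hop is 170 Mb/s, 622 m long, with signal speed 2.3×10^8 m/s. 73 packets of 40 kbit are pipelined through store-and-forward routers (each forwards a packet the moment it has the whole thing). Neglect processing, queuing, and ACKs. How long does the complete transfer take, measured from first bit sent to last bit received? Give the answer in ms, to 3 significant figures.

Per-hop transmission t_tx = L/R = 40000/170000000 = 0.235294 ms.
Per-hop propagation t_prop = 622/2.3e+08 = 0.00270435 ms.
Pipeline fill: first packet needs 2·t_tx to clear all hops; remaining 72 packets each add one t_tx.
Total = (2+73-1)·t_tx + 2·t_prop = 74·0.235294 + 2·0.00270435 = 17.4 ms.

17.4 ms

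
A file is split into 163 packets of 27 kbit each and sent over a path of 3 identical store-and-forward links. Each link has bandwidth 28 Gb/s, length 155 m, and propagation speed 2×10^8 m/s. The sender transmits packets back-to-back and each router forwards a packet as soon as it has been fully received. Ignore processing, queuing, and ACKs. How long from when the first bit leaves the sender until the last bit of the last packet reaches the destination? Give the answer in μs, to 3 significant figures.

161 μs

Per-hop transmission t_tx = L/R = 27000/28000000000 = 0.964286 μs.
Per-hop propagation t_prop = 155/200000000 = 0.775 μs.
Pipeline fill: first packet needs 3·t_tx to clear all hops; remaining 162 packets each add one t_tx.
Total = (3+163-1)·t_tx + 3·t_prop = 165·0.964286 + 3·0.775 = 161 μs.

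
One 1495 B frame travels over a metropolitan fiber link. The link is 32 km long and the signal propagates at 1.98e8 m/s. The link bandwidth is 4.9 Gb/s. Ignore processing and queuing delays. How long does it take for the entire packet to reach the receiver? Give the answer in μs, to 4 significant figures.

164.1 μs

L = 1495 × 8 = 11960 bits.
Transmission delay = L/R = 11960 / 4900000000 = 2.44082 μs.
Propagation delay = d/s = 32000 m / 198000000 m/s = 161.616 μs.
Total = 164.1 μs.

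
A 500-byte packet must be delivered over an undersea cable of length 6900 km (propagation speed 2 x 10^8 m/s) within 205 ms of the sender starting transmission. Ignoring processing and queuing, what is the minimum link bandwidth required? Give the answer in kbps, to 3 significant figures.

23.5 kbps

L = 4000 bits.
Propagation delay = 6900000 / 200000000 = 34.5 ms.
Transmission budget = 205 − 34.5 = 170.5 ms.
R ≥ L / t_tx = 4000 bits / 0.1705 s = 23.5 kbps.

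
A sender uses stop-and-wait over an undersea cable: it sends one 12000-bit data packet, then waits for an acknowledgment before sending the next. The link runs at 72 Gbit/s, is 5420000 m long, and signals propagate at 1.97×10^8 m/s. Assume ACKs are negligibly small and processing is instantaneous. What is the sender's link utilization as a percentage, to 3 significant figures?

t_tx = L/R = 12000/72000000000 = 1.66667e-07 s.
t_prop = 5420000/197000000 = 0.0275127 s; RTT = 0.0550254 s.
Cycle = t_tx + RTT = 0.0550255 s.
Utilization = t_tx / cycle = 1.66667e-07/0.0550255 = 0.000303 %.

0.000303 %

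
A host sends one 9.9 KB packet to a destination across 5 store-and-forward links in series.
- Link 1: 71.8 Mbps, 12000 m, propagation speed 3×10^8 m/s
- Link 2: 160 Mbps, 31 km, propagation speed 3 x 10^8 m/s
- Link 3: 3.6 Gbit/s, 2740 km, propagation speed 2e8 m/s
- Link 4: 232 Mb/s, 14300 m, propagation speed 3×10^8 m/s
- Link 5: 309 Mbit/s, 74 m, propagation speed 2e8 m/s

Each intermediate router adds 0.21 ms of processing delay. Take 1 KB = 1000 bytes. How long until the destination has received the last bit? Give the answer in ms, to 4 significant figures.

L = 79200 bits.
Transmission delays (L/R per hop): 1.10306, 0.495, 0.022, 0.341379, 0.256311 ms; sum = 2.21775 ms.
Propagation delays (d/s per hop): 0.04, 0.103333, 13.7, 0.0476667, 0.00037 ms; sum = 13.8914 ms.
Processing at 4 router(s): 4 × 0.21 ms = 0.84 ms.
End-to-end = 16.95 ms.

16.95 ms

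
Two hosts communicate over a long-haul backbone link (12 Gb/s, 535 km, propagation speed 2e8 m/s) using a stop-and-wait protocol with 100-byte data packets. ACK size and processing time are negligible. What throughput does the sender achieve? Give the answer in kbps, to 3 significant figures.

150 kbps

t_tx = L/R = 800/12000000000 = 6.66667e-08 s.
t_prop = 535000/200000000 = 0.002675 s; RTT = 0.00535 s.
Cycle = t_tx + RTT = 0.00535007 s.
Throughput = L / cycle = 800 / 0.00535007 = 150 kbps.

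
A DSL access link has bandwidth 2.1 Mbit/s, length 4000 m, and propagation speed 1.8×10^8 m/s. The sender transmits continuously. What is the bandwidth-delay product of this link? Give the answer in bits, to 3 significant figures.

46.7 bits

Propagation delay = 4000 / 180000000 = 2.22222e-05 s.
BDP = R × t_prop = 2100000 × 2.22222e-05 = 46.6667 bits.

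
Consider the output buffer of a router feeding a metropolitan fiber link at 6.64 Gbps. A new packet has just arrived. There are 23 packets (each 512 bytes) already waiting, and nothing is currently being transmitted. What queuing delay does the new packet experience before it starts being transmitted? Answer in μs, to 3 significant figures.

14.2 μs

Each queued packet: L/R = 4096/6640000000 = 0.616867 μs.
23 queued → 14.188 μs.
Queuing delay = 14.2 μs.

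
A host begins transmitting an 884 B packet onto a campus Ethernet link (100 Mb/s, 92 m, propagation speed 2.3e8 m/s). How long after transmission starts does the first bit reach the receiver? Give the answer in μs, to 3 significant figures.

First bit experiences only propagation delay: d/s = 92/2.3e+08 = 0.400 μs.

0.400 μs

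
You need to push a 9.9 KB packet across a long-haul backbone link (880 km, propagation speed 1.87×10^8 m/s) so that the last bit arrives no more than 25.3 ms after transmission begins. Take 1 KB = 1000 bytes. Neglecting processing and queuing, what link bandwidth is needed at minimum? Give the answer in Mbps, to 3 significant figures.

3.85 Mbps

L = 79200 bits.
Propagation delay = 880000 / 187000000 = 4.70588 ms.
Transmission budget = 25.3 − 4.70588 = 20.5941 ms.
R ≥ L / t_tx = 79200 bits / 0.0205941 s = 3.85 Mbps.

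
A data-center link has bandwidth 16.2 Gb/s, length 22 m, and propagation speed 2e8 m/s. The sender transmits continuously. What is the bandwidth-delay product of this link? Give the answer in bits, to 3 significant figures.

1780 bits

Propagation delay = 22 / 200000000 = 1.1e-07 s.
BDP = R × t_prop = 16200000000 × 1.1e-07 = 1782 bits.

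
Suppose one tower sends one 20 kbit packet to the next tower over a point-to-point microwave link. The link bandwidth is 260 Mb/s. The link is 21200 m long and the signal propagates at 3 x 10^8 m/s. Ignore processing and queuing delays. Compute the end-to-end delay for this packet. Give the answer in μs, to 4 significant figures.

147.6 μs

L = 20000 bits.
Transmission delay = L/R = 20000 / 260000000 = 76.9231 μs.
Propagation delay = d/s = 21200 m / 300000000 m/s = 70.6667 μs.
Total = 147.6 μs.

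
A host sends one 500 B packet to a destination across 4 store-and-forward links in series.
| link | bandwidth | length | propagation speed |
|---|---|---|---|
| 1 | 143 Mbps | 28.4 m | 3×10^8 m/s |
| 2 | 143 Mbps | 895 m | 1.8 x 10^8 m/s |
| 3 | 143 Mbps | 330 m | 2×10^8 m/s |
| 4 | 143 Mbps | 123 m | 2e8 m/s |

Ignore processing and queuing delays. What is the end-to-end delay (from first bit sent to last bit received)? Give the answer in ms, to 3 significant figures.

L = 500 × 8 = 4000 bits.
Transmission delay per hop = L/R = 4000/143000000 = 0.027972 ms; 4 hops → 0.111888 ms.
Propagation delays (d/s per hop): 9.46667e-05, 0.00497222, 0.00165, 0.000615 ms; sum = 0.00733189 ms.
End-to-end = 0.119 ms.

0.119 ms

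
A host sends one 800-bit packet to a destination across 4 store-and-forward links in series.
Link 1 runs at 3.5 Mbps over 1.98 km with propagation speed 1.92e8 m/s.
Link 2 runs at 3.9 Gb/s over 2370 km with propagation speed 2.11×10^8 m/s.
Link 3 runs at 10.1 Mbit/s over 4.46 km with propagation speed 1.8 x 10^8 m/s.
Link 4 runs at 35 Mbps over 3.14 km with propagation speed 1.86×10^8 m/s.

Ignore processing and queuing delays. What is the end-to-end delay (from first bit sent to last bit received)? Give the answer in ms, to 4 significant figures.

11.62 ms

Transmission delays (L/R per hop): 0.228571, 0.000205128, 0.0792079, 0.0228571 ms; sum = 0.330842 ms.
Propagation delays (d/s per hop): 0.0103125, 11.2322, 0.0247778, 0.0168817 ms; sum = 11.2842 ms.
End-to-end = 11.62 ms.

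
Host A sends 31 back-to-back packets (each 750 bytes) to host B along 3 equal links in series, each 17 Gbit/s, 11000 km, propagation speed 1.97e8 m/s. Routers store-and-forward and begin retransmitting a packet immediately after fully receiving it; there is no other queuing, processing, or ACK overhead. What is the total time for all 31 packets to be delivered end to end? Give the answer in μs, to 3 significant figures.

Per-hop transmission t_tx = L/R = 6000/17000000000 = 0.352941 μs.
Per-hop propagation t_prop = 11000000/197000000 = 55837.6 μs.
Pipeline fill: first packet needs 3·t_tx to clear all hops; remaining 30 packets each add one t_tx.
Total = (3+31-1)·t_tx + 3·t_prop = 33·0.352941 + 3·55837.6 = 168000 μs.

168000 μs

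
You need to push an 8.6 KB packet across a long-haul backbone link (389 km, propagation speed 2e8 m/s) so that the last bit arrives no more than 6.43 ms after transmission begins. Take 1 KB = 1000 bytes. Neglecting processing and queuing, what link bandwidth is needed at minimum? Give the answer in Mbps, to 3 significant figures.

15.3 Mbps

L = 68800 bits.
Propagation delay = 389000 / 200000000 = 1.945 ms.
Transmission budget = 6.43 − 1.945 = 4.485 ms.
R ≥ L / t_tx = 68800 bits / 0.004485 s = 15.3 Mbps.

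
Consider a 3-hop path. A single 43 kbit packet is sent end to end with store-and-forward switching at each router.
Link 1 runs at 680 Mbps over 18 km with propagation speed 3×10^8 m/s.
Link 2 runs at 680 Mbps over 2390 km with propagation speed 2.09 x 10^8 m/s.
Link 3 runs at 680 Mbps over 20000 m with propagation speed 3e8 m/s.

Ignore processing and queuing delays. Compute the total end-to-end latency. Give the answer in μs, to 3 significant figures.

L = 43000 bits.
Transmission delay per hop = L/R = 43000/680000000 = 63.2353 μs; 3 hops → 189.706 μs.
Propagation delays (d/s per hop): 60, 11435.4, 66.6667 μs; sum = 11562.1 μs.
End-to-end = 11800 μs.

11800 μs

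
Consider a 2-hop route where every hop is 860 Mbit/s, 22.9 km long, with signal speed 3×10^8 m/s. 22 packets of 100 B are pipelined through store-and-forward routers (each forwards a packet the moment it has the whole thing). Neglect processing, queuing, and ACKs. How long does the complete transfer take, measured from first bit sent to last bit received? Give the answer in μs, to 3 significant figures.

Per-hop transmission t_tx = L/R = 800/860000000 = 0.930233 μs.
Per-hop propagation t_prop = 22900/300000000 = 76.3333 μs.
Pipeline fill: first packet needs 2·t_tx to clear all hops; remaining 21 packets each add one t_tx.
Total = (2+22-1)·t_tx + 2·t_prop = 23·0.930233 + 2·76.3333 = 174 μs.

174 μs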